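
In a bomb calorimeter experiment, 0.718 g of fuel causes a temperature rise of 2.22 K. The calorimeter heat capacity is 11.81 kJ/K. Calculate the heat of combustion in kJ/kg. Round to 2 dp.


Hc = C_cal * delta_T / m_fuel
Q_released = 11.81 * 2.22 = 26.2182 kJ
m_fuel = 0.718 g = 0.718/1000 kg = 0.000718 kg
Hc = 26.2182 / 0.000718 = 36515.60 kJ/kg


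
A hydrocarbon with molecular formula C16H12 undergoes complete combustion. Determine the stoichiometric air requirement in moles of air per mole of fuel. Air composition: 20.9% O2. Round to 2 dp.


Balanced combustion: C16H12 + 19 O2 -> 16 CO2 + 6 H2O
O2 needed = C + H/4 = 16 + 12/4 = 19.00 moles
Air moles = O2 / 0.209 = 19.00 / 0.209 = 90.91 moles air


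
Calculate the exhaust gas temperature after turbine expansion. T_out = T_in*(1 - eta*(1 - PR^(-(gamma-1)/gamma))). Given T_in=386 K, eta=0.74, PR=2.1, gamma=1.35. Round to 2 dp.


T_out = T_in * (1 - eta * (1 - PR^(-(gamma-1)/gamma)))
Exponent = -(1.35-1)/1.35 = -0.25925926
PR^exp = 2.1^(-0.25925926) = 0.82501466
Factor = 1 - 0.74*(1 - 0.82501466) = 0.87051085
T_out = 386 * 0.87051085 = 336.02 K


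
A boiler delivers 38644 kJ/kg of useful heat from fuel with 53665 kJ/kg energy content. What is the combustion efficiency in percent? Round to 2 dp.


Efficiency = (Q_useful / Q_fuel) * 100
Efficiency = (38644 / 53665) * 100
Efficiency = 0.7201 * 100 = 72.01%


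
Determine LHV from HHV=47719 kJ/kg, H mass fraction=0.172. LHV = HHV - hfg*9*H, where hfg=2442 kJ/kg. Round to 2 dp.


LHV = HHV - hfg * 9 * H
Water correction = 2442 * 9 * 0.172 = 3780.216 kJ/kg
LHV = 47719 - 3780.216 = 43938.78 kJ/kg


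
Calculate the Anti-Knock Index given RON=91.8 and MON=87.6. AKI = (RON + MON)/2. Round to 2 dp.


AKI = (RON + MON) / 2
AKI = (91.8 + 87.6) / 2
AKI = 179.4 / 2 = 89.70


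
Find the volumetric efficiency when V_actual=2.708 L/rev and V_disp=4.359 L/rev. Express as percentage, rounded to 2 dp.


eta_v = (V_actual / V_disp) * 100
Ratio = 2.708 / 4.359 = 0.6212
eta_v = 0.6212 * 100 = 62.12%


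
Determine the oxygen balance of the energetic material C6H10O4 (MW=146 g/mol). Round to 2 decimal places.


OB = -1600 * (2C + H/2 - O) / MW
Inner = 2*6 + 10/2 - 4 = 13.00
OB = -1600 * 13.00 / 146 = -142.47%


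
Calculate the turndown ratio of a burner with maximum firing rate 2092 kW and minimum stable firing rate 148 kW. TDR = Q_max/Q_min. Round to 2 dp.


TDR = Q_max / Q_min
TDR = 2092 / 148 = 14.14


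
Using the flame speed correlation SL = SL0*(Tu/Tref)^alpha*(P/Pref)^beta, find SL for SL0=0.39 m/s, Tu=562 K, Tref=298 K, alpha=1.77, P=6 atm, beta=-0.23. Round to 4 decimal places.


SL = SL0 * (Tu/Tref)^alpha * (P/Pref)^beta
T ratio = 562/298 = 1.88590604
(T ratio)^alpha = 1.88590604^1.77 = 3.073764
(P/Pref)^beta = 6^(-0.23) = 0.662255
SL = 0.39 * 3.073764 * 0.662255 = 0.7939 m/s


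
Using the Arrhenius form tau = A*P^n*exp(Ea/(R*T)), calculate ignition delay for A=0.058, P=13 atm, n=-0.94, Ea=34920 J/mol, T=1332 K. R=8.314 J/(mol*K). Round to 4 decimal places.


tau = A * P^n * exp(Ea/(R*T))
P^n = 13^(-0.94) = 0.08972082
Ea/(R*T) = 34920/(8.314*1332) = 3.153262
exp(Ea/(R*T)) = 23.412300
tau = 0.058 * 0.08972082 * 23.412300 = 0.1218 ms


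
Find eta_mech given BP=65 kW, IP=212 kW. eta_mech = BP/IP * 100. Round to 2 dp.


eta_mech = (BP / IP) * 100
Ratio = 65 / 212 = 0.3066
eta_mech = 0.3066 * 100 = 30.66%


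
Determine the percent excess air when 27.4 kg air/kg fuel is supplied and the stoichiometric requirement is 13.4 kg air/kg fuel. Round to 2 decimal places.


Excess air = actual - stoichiometric = 27.4 - 13.4 = 14.00 kg/kg fuel
Excess air % = (excess / stoich) * 100 = (14.00 / 13.4) * 100 = 104.48%


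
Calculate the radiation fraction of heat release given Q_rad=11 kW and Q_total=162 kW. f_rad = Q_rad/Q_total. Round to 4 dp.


f_rad = Q_rad / Q_total
f_rad = 11 / 162 = 0.0679


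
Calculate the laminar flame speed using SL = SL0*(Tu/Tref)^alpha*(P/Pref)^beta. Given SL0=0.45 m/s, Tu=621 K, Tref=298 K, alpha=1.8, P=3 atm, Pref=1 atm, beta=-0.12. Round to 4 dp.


SL = SL0 * (Tu/Tref)^alpha * (P/Pref)^beta
T ratio = 621/298 = 2.08389262
(T ratio)^alpha = 2.08389262^1.8 = 3.749519
(P/Pref)^beta = 3^(-0.12) = 0.876487
SL = 0.45 * 3.749519 * 0.876487 = 1.4789 m/s


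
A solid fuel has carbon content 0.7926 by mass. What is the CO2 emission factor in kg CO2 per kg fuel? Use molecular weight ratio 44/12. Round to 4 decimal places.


EF = C_frac * (M_CO2 / M_C)
EF = 0.7926 * (44/12)
EF = 0.7926 * 3.666667 = 2.9062 kg_CO2/kg_fuel


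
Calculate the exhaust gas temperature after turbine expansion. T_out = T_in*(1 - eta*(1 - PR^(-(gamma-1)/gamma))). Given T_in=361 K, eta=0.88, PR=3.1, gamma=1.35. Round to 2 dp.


T_out = T_in * (1 - eta * (1 - PR^(-(gamma-1)/gamma)))
Exponent = -(1.35-1)/1.35 = -0.25925926
PR^exp = 3.1^(-0.25925926) = 0.74577862
Factor = 1 - 0.88*(1 - 0.74577862) = 0.77628519
T_out = 361 * 0.77628519 = 280.24 K


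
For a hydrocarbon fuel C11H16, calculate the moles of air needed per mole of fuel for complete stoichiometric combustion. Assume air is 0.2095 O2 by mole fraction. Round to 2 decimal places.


Balanced combustion: C11H16 + 15 O2 -> 11 CO2 + 8 H2O
O2 needed = C + H/4 = 11 + 16/4 = 15.00 moles
Air moles = O2 / 0.2095 = 15.00 / 0.2095 = 71.60 moles air


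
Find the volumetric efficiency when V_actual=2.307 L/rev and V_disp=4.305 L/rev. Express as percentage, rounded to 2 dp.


eta_v = (V_actual / V_disp) * 100
Ratio = 2.307 / 4.305 = 0.5359
eta_v = 0.5359 * 100 = 53.59%


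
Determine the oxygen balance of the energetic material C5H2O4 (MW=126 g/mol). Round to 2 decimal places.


OB = -1600 * (2C + H/2 - O) / MW
Inner = 2*5 + 2/2 - 4 = 7.00
OB = -1600 * 7.00 / 126 = -88.89%


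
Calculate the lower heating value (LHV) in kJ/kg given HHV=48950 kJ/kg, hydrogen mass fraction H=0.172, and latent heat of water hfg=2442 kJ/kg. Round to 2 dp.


LHV = HHV - hfg * 9 * H
Water correction = 2442 * 9 * 0.172 = 3780.216 kJ/kg
LHV = 48950 - 3780.216 = 45169.78 kJ/kg


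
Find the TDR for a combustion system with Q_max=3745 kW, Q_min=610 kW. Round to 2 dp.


TDR = Q_max / Q_min
TDR = 3745 / 610 = 6.14


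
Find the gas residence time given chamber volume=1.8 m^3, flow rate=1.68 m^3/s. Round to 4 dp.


tau = V / Q_flow
tau = 1.8 / 1.68 = 1.0714 s


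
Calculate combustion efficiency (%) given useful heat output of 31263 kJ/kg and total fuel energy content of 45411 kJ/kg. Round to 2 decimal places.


Efficiency = (Q_useful / Q_fuel) * 100
Efficiency = (31263 / 45411) * 100
Efficiency = 0.6884 * 100 = 68.84%


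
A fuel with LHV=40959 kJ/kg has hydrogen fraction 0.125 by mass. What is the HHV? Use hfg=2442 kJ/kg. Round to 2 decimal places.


HHV = LHV + hfg * 9 * H
Water addition = 2442 * 9 * 0.125 = 2747.250 kJ/kg
HHV = 40959 + 2747.250 = 43706.25 kJ/kg


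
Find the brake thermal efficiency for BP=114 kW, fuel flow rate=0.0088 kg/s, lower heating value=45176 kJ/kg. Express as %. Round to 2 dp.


eta_BTE = (BP / (mf * LHV)) * 100
Denominator = 0.0088 * 45176 = 397.5488 kW
eta_BTE = (114 / 397.5488) * 100 = 28.68%


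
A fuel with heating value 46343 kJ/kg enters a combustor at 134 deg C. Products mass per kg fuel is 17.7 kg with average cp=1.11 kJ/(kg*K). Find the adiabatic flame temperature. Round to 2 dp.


T_ad = T_in + Hc / (m_p * cp)
Denominator = 17.7 * 1.11 = 19.6470
Temperature rise = 46343 / 19.6470 = 2358.78 K
T_ad = 134 + 2358.78 = 2492.78 deg C


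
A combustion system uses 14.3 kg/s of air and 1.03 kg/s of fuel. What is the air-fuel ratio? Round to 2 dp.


AFR = m_air / m_fuel
AFR = 14.3 / 1.03 = 13.88


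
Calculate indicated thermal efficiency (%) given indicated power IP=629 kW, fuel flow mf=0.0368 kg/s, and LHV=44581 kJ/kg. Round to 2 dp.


eta_ith = (IP / (mf * LHV)) * 100
Denominator = 0.0368 * 44581 = 1640.5808 kW
eta_ith = (629 / 1640.5808) * 100 = 38.34%


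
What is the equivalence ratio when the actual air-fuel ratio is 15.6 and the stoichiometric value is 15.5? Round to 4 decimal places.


phi = AFR_stoich / AFR_actual
phi = 15.5 / 15.6 = 0.9936


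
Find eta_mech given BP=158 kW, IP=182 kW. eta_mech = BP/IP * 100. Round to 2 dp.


eta_mech = (BP / IP) * 100
Ratio = 158 / 182 = 0.8681
eta_mech = 0.8681 * 100 = 86.81%


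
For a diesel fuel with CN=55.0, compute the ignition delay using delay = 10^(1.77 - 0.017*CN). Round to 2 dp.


delay = 10^(1.77 - 0.017*CN)
Exponent = 1.77 - 0.017*55.0 = 0.8350
delay = 10^0.8350 = 6.84 ms


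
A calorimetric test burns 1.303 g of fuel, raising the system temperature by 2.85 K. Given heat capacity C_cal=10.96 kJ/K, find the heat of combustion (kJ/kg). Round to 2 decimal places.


Hc = C_cal * delta_T / m_fuel
Q_released = 10.96 * 2.85 = 31.2360 kJ
m_fuel = 1.303 g = 1.303/1000 kg = 0.001303 kg
Hc = 31.2360 / 0.001303 = 23972.37 kJ/kg


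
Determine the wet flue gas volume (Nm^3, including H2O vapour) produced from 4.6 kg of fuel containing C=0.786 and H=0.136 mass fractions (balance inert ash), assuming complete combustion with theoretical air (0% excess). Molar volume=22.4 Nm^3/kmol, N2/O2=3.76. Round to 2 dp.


Per kg fuel: CO2 = (C/12 kmol)*22.4 = (0.786/12)*22.4 = 1.46720 Nm^3
Per kg fuel: H2O = (H/2 kmol)*22.4 = (0.136/2)*22.4 = 1.52320 Nm^3
O2 needed per kg fuel = C/12 + H/4 = 0.786/12 + 0.136/4 = 0.09950000 kmol
Per kg fuel: N2 = O2*3.76*22.4 = 0.09950000*3.76*22.4 = 8.38029 Nm^3
Total per kg = 1.46720 + 1.52320 + 8.38029 = 11.37069 Nm^3
Total = 11.37069 * 4.6 = 52.31 Nm^3


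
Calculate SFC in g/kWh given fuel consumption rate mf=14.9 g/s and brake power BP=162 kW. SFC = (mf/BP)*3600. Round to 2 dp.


SFC = (mf / BP) * 3600
Rate = 14.9 / 162 = 0.091975 g/(s*kW)
SFC = 0.091975 * 3600 = 331.11 g/kWh


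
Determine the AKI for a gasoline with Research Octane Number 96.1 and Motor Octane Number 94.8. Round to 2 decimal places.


AKI = (RON + MON) / 2
AKI = (96.1 + 94.8) / 2
AKI = 190.9 / 2 = 95.45


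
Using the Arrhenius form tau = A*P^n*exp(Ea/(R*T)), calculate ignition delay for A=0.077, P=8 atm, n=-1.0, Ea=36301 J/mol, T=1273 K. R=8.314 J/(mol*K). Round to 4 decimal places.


tau = A * P^n * exp(Ea/(R*T))
P^n = 8^(-1.0) = 0.12500000
Ea/(R*T) = 36301/(8.314*1273) = 3.429890
exp(Ea/(R*T)) = 30.873240
tau = 0.077 * 0.12500000 * 30.873240 = 0.2972 ms


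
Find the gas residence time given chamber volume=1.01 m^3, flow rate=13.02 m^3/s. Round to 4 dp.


tau = V / Q_flow
tau = 1.01 / 13.02 = 0.0776 s


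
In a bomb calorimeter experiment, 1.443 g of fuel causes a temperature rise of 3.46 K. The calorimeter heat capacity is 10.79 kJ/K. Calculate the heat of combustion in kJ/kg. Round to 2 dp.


Hc = C_cal * delta_T / m_fuel
Q_released = 10.79 * 3.46 = 37.3334 kJ
m_fuel = 1.443 g = 1.443/1000 kg = 0.001443 kg
Hc = 37.3334 / 0.001443 = 25872.07 kJ/kg


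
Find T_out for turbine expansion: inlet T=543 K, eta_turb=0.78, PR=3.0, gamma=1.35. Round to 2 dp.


T_out = T_in * (1 - eta * (1 - PR^(-(gamma-1)/gamma)))
Exponent = -(1.35-1)/1.35 = -0.25925926
PR^exp = 3.0^(-0.25925926) = 0.75214556
Factor = 1 - 0.78*(1 - 0.75214556) = 0.80667354
T_out = 543 * 0.80667354 = 438.02 K


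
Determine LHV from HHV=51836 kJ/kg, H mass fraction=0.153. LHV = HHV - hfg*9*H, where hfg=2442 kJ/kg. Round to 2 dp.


LHV = HHV - hfg * 9 * H
Water correction = 2442 * 9 * 0.153 = 3362.634 kJ/kg
LHV = 51836 - 3362.634 = 48473.37 kJ/kg


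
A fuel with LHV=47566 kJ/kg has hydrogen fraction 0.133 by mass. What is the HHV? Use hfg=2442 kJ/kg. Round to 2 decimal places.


HHV = LHV + hfg * 9 * H
Water addition = 2442 * 9 * 0.133 = 2923.074 kJ/kg
HHV = 47566 + 2923.074 = 50489.07 kJ/kg


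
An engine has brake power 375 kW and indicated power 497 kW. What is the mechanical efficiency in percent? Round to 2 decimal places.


eta_mech = (BP / IP) * 100
Ratio = 375 / 497 = 0.7545
eta_mech = 0.7545 * 100 = 75.45%


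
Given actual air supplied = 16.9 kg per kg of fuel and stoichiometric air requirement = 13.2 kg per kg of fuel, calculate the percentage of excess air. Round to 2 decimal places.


Excess air = actual - stoichiometric = 16.9 - 13.2 = 3.70 kg/kg fuel
Excess air % = (excess / stoich) * 100 = (3.70 / 13.2) * 100 = 28.03%


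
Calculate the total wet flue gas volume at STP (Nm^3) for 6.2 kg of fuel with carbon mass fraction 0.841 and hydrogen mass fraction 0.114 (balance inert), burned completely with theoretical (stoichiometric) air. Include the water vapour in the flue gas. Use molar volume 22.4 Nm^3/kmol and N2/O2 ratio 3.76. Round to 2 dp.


Per kg fuel: CO2 = (C/12 kmol)*22.4 = (0.841/12)*22.4 = 1.56987 Nm^3
Per kg fuel: H2O = (H/2 kmol)*22.4 = (0.114/2)*22.4 = 1.27680 Nm^3
O2 needed per kg fuel = C/12 + H/4 = 0.841/12 + 0.114/4 = 0.09858333 kmol
Per kg fuel: N2 = O2*3.76*22.4 = 0.09858333*3.76*22.4 = 8.30308 Nm^3
Total per kg = 1.56987 + 1.27680 + 8.30308 = 11.14975 Nm^3
Total = 11.14975 * 6.2 = 69.13 Nm^3


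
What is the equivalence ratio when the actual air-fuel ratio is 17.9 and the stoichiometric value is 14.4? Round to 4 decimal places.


phi = AFR_stoich / AFR_actual
phi = 14.4 / 17.9 = 0.8045


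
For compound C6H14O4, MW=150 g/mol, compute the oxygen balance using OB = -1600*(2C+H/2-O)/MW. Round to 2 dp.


OB = -1600 * (2C + H/2 - O) / MW
Inner = 2*6 + 14/2 - 4 = 15.00
OB = -1600 * 15.00 / 150 = -160.00%


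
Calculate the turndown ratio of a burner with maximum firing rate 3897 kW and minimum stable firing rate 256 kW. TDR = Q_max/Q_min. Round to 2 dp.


TDR = Q_max / Q_min
TDR = 3897 / 256 = 15.22


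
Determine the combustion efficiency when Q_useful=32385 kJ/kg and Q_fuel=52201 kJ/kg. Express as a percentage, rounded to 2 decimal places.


Efficiency = (Q_useful / Q_fuel) * 100
Efficiency = (32385 / 52201) * 100
Efficiency = 0.6204 * 100 = 62.04%


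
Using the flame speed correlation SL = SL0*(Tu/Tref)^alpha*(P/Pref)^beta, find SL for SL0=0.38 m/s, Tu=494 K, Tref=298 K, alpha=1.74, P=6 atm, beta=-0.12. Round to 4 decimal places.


SL = SL0 * (Tu/Tref)^alpha * (P/Pref)^beta
T ratio = 494/298 = 1.65771812
(T ratio)^alpha = 1.65771812^1.74 = 2.409620
(P/Pref)^beta = 6^(-0.12) = 0.806532
SL = 0.38 * 2.409620 * 0.806532 = 0.7385 m/s


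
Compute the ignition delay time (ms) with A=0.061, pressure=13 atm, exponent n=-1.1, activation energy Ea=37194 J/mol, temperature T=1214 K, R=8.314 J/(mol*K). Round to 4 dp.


tau = A * P^n * exp(Ea/(R*T))
P^n = 13^(-1.1) = 0.05951992
Ea/(R*T) = 37194/(8.314*1214) = 3.685057
exp(Ea/(R*T)) = 39.847384
tau = 0.061 * 0.05951992 * 39.847384 = 0.1447 ms


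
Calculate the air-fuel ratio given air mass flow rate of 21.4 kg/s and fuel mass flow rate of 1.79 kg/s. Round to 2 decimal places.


AFR = m_air / m_fuel
AFR = 21.4 / 1.79 = 11.96


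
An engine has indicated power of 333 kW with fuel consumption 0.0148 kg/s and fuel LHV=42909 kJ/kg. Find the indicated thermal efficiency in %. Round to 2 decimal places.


eta_ith = (IP / (mf * LHV)) * 100
Denominator = 0.0148 * 42909 = 635.0532 kW
eta_ith = (333 / 635.0532) * 100 = 52.44%


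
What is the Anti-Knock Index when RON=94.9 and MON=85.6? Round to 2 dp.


AKI = (RON + MON) / 2
AKI = (94.9 + 85.6) / 2
AKI = 180.5 / 2 = 90.25


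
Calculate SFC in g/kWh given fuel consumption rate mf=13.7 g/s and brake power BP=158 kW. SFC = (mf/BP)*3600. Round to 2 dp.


SFC = (mf / BP) * 3600
Rate = 13.7 / 158 = 0.086709 g/(s*kW)
SFC = 0.086709 * 3600 = 312.15 g/kWh


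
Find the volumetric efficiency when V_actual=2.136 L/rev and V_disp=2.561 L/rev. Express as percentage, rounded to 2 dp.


eta_v = (V_actual / V_disp) * 100
Ratio = 2.136 / 2.561 = 0.8340
eta_v = 0.8340 * 100 = 83.40%


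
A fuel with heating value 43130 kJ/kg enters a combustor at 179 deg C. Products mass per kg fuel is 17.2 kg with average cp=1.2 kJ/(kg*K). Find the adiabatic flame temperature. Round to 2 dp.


T_ad = T_in + Hc / (m_p * cp)
Denominator = 17.2 * 1.2 = 20.6400
Temperature rise = 43130 / 20.6400 = 2089.63 K
T_ad = 179 + 2089.63 = 2268.63 deg C


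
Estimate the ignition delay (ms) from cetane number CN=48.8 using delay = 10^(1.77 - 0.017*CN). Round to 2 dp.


delay = 10^(1.77 - 0.017*CN)
Exponent = 1.77 - 0.017*48.8 = 0.9404
delay = 10^0.9404 = 8.72 ms


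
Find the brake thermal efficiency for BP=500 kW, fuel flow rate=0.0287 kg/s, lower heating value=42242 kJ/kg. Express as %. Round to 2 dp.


eta_BTE = (BP / (mf * LHV)) * 100
Denominator = 0.0287 * 42242 = 1212.3454 kW
eta_BTE = (500 / 1212.3454) * 100 = 41.24%


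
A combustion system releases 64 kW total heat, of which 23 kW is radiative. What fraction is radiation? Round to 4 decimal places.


f_rad = Q_rad / Q_total
f_rad = 23 / 64 = 0.3594


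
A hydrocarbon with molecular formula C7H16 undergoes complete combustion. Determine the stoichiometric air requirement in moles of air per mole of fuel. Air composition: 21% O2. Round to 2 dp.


Balanced combustion: C7H16 + 11 O2 -> 7 CO2 + 8 H2O
O2 needed = C + H/4 = 7 + 16/4 = 11.00 moles
Air moles = O2 / 0.21 = 11.00 / 0.21 = 52.38 moles air


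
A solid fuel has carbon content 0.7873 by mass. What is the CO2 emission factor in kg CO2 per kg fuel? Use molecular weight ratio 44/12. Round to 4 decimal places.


EF = C_frac * (M_CO2 / M_C)
EF = 0.7873 * (44/12)
EF = 0.7873 * 3.666667 = 2.8868 kg_CO2/kg_fuel


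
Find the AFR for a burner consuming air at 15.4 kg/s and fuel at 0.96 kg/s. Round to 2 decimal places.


AFR = m_air / m_fuel
AFR = 15.4 / 0.96 = 16.04


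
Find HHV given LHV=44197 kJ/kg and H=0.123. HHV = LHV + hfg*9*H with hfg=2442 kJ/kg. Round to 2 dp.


HHV = LHV + hfg * 9 * H
Water addition = 2442 * 9 * 0.123 = 2703.294 kJ/kg
HHV = 44197 + 2703.294 = 46900.29 kJ/kg


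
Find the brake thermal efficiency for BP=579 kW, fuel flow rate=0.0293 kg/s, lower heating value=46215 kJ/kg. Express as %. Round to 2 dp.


eta_BTE = (BP / (mf * LHV)) * 100
Denominator = 0.0293 * 46215 = 1354.0995 kW
eta_BTE = (579 / 1354.0995) * 100 = 42.76%


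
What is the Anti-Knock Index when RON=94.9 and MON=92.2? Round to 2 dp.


AKI = (RON + MON) / 2
AKI = (94.9 + 92.2) / 2
AKI = 187.1 / 2 = 93.55


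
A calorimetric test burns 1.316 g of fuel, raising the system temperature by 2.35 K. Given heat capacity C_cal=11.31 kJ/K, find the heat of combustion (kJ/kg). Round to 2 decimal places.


Hc = C_cal * delta_T / m_fuel
Q_released = 11.31 * 2.35 = 26.5785 kJ
m_fuel = 1.316 g = 1.316/1000 kg = 0.001316 kg
Hc = 26.5785 / 0.001316 = 20196.43 kJ/kg


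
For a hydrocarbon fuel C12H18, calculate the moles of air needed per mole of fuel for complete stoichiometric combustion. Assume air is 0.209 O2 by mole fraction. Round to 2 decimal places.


Balanced combustion: C12H18 + 16.5 O2 -> 12 CO2 + 9 H2O
O2 needed = C + H/4 = 12 + 18/4 = 16.50 moles
Air moles = O2 / 0.209 = 16.50 / 0.209 = 78.95 moles air


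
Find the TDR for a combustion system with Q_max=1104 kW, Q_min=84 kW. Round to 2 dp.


TDR = Q_max / Q_min
TDR = 1104 / 84 = 13.14


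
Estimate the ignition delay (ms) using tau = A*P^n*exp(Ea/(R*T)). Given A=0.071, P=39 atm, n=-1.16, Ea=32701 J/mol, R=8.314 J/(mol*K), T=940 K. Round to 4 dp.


tau = A * P^n * exp(Ea/(R*T))
P^n = 39^(-1.16) = 0.01426806
Ea/(R*T) = 32701/(8.314*940) = 4.184303
exp(Ea/(R*T)) = 65.647750
tau = 0.071 * 0.01426806 * 65.647750 = 0.0665 ms


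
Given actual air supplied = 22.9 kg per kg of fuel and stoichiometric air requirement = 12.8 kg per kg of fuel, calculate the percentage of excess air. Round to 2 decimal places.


Excess air = actual - stoichiometric = 22.9 - 12.8 = 10.10 kg/kg fuel
Excess air % = (excess / stoich) * 100 = (10.10 / 12.8) * 100 = 78.91%


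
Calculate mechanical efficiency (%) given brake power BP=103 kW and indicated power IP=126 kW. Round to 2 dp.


eta_mech = (BP / IP) * 100
Ratio = 103 / 126 = 0.8175
eta_mech = 0.8175 * 100 = 81.75%


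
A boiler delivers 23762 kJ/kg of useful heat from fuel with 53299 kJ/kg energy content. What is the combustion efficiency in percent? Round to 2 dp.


Efficiency = (Q_useful / Q_fuel) * 100
Efficiency = (23762 / 53299) * 100
Efficiency = 0.4458 * 100 = 44.58%


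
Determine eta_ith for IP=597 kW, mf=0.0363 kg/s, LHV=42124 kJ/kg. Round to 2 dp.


eta_ith = (IP / (mf * LHV)) * 100
Denominator = 0.0363 * 42124 = 1529.1012 kW
eta_ith = (597 / 1529.1012) * 100 = 39.04%


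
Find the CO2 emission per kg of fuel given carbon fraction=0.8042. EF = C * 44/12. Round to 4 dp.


EF = C_frac * (M_CO2 / M_C)
EF = 0.8042 * (44/12)
EF = 0.8042 * 3.666667 = 2.9487 kg_CO2/kg_fuel


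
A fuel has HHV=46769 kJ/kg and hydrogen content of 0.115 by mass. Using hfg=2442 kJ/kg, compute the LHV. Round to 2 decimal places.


LHV = HHV - hfg * 9 * H
Water correction = 2442 * 9 * 0.115 = 2527.470 kJ/kg
LHV = 46769 - 2527.470 = 44241.53 kJ/kg


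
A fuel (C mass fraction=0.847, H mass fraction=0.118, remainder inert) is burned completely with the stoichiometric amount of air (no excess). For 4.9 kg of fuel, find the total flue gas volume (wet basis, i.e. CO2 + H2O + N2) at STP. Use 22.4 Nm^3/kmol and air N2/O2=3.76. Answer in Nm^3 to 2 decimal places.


Per kg fuel: CO2 = (C/12 kmol)*22.4 = (0.847/12)*22.4 = 1.58107 Nm^3
Per kg fuel: H2O = (H/2 kmol)*22.4 = (0.118/2)*22.4 = 1.32160 Nm^3
O2 needed per kg fuel = C/12 + H/4 = 0.847/12 + 0.118/4 = 0.10008333 kmol
Per kg fuel: N2 = O2*3.76*22.4 = 0.10008333*3.76*22.4 = 8.42942 Nm^3
Total per kg = 1.58107 + 1.32160 + 8.42942 = 11.33209 Nm^3
Total = 11.33209 * 4.9 = 55.53 Nm^3


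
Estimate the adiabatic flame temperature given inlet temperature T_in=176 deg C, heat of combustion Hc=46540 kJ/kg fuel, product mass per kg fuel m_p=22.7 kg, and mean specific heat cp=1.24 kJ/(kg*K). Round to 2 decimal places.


T_ad = T_in + Hc / (m_p * cp)
Denominator = 22.7 * 1.24 = 28.1480
Temperature rise = 46540 / 28.1480 = 1653.40 K
T_ad = 176 + 1653.40 = 1829.40 deg C


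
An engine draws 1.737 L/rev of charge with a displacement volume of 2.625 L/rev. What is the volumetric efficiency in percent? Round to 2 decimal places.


eta_v = (V_actual / V_disp) * 100
Ratio = 1.737 / 2.625 = 0.6617
eta_v = 0.6617 * 100 = 66.17%


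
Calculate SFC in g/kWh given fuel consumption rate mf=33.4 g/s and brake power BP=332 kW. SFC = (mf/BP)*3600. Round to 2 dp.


SFC = (mf / BP) * 3600
Rate = 33.4 / 332 = 0.100602 g/(s*kW)
SFC = 0.100602 * 3600 = 362.17 g/kWh


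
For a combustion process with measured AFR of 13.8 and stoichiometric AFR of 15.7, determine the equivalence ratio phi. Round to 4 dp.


phi = AFR_stoich / AFR_actual
phi = 15.7 / 13.8 = 1.1377


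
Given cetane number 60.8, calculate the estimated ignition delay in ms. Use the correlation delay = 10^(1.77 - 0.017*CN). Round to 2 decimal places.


delay = 10^(1.77 - 0.017*CN)
Exponent = 1.77 - 0.017*60.8 = 0.7364
delay = 10^0.7364 = 5.45 ms


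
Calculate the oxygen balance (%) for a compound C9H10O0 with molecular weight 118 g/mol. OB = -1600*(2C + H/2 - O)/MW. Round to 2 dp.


OB = -1600 * (2C + H/2 - O) / MW
Inner = 2*9 + 10/2 - 0 = 23.00
OB = -1600 * 23.00 / 118 = -311.86%


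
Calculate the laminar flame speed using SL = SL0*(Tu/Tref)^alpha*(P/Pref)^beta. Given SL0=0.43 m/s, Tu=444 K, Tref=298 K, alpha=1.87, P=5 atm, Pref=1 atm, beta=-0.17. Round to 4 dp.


SL = SL0 * (Tu/Tref)^alpha * (P/Pref)^beta
T ratio = 444/298 = 1.48993289
(T ratio)^alpha = 1.48993289^1.87 = 2.107763
(P/Pref)^beta = 5^(-0.17) = 0.760633
SL = 0.43 * 2.107763 * 0.760633 = 0.6894 m/s


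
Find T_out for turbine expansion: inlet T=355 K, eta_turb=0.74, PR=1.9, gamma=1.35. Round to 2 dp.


T_out = T_in * (1 - eta * (1 - PR^(-(gamma-1)/gamma)))
Exponent = -(1.35-1)/1.35 = -0.25925926
PR^exp = 1.9^(-0.25925926) = 0.84670193
Factor = 1 - 0.74*(1 - 0.84670193) = 0.88655943
T_out = 355 * 0.88655943 = 314.73 K


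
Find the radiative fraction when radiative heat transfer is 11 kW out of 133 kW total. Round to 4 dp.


f_rad = Q_rad / Q_total
f_rad = 11 / 133 = 0.0827


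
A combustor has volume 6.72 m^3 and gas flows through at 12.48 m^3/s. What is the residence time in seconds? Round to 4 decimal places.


tau = V / Q_flow
tau = 6.72 / 12.48 = 0.5385 s


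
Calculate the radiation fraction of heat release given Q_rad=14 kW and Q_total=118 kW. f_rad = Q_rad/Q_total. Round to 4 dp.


f_rad = Q_rad / Q_total
f_rad = 14 / 118 = 0.1186


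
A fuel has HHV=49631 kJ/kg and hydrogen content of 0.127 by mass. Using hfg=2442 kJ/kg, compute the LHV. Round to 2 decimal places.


LHV = HHV - hfg * 9 * H
Water correction = 2442 * 9 * 0.127 = 2791.206 kJ/kg
LHV = 49631 - 2791.206 = 46839.79 kJ/kg


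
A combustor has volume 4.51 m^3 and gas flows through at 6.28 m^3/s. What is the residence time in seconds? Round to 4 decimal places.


tau = V / Q_flow
tau = 4.51 / 6.28 = 0.7182 s


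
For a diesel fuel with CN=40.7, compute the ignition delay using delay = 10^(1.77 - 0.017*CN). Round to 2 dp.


delay = 10^(1.77 - 0.017*CN)
Exponent = 1.77 - 0.017*40.7 = 1.0781
delay = 10^1.0781 = 11.97 ms


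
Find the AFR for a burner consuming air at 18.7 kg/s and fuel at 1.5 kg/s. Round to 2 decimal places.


AFR = m_air / m_fuel
AFR = 18.7 / 1.5 = 12.47


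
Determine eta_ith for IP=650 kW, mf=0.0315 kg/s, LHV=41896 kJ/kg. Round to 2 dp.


eta_ith = (IP / (mf * LHV)) * 100
Denominator = 0.0315 * 41896 = 1319.7240 kW
eta_ith = (650 / 1319.7240) * 100 = 49.25%


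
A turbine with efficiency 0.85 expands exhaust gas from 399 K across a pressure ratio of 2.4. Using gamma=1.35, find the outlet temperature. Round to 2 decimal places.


T_out = T_in * (1 - eta * (1 - PR^(-(gamma-1)/gamma)))
Exponent = -(1.35-1)/1.35 = -0.25925926
PR^exp = 2.4^(-0.25925926) = 0.79694200
Factor = 1 - 0.85*(1 - 0.79694200) = 0.82740070
T_out = 399 * 0.82740070 = 330.13 K


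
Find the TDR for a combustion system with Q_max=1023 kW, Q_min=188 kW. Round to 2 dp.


TDR = Q_max / Q_min
TDR = 1023 / 188 = 5.44


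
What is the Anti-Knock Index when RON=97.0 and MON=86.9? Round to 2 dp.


AKI = (RON + MON) / 2
AKI = (97.0 + 86.9) / 2
AKI = 183.9 / 2 = 91.95


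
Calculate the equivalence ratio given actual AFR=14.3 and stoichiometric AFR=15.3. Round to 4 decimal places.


phi = AFR_stoich / AFR_actual
phi = 15.3 / 14.3 = 1.0699


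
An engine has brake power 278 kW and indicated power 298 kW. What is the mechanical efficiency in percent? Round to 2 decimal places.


eta_mech = (BP / IP) * 100
Ratio = 278 / 298 = 0.9329
eta_mech = 0.9329 * 100 = 93.29%


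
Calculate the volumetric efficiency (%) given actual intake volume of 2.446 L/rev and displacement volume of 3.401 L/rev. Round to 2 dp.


eta_v = (V_actual / V_disp) * 100
Ratio = 2.446 / 3.401 = 0.7192
eta_v = 0.7192 * 100 = 71.92%


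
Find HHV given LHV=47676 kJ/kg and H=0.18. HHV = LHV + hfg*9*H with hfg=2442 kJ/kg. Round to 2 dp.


HHV = LHV + hfg * 9 * H
Water addition = 2442 * 9 * 0.18 = 3956.040 kJ/kg
HHV = 47676 + 3956.040 = 51632.04 kJ/kg


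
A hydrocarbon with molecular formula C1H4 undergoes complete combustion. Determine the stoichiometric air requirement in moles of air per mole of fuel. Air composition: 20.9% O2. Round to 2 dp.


Balanced combustion: C1H4 + 2 O2 -> 1 CO2 + 2 H2O
O2 needed = C + H/4 = 1 + 4/4 = 2.00 moles
Air moles = O2 / 0.209 = 2.00 / 0.209 = 9.57 moles air


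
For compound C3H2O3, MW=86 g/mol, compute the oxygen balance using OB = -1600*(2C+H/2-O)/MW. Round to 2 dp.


OB = -1600 * (2C + H/2 - O) / MW
Inner = 2*3 + 2/2 - 3 = 4.00
OB = -1600 * 4.00 / 86 = -74.42%


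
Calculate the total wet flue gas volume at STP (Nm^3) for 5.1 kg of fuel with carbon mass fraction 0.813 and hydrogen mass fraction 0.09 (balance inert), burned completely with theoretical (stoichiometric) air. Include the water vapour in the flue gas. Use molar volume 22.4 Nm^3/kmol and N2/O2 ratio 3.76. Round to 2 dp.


Per kg fuel: CO2 = (C/12 kmol)*22.4 = (0.813/12)*22.4 = 1.51760 Nm^3
Per kg fuel: H2O = (H/2 kmol)*22.4 = (0.09/2)*22.4 = 1.00800 Nm^3
O2 needed per kg fuel = C/12 + H/4 = 0.813/12 + 0.09/4 = 0.09025000 kmol
Per kg fuel: N2 = O2*3.76*22.4 = 0.09025000*3.76*22.4 = 7.60122 Nm^3
Total per kg = 1.51760 + 1.00800 + 7.60122 = 10.12682 Nm^3
Total = 10.12682 * 5.1 = 51.65 Nm^3


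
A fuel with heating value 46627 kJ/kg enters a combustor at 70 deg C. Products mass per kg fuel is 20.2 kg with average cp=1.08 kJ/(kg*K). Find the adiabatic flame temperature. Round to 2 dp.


T_ad = T_in + Hc / (m_p * cp)
Denominator = 20.2 * 1.08 = 21.8160
Temperature rise = 46627 / 21.8160 = 2137.28 K
T_ad = 70 + 2137.28 = 2207.28 deg C


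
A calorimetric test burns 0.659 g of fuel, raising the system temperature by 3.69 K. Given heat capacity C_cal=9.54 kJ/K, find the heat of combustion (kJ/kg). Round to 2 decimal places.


Hc = C_cal * delta_T / m_fuel
Q_released = 9.54 * 3.69 = 35.2026 kJ
m_fuel = 0.659 g = 0.659/1000 kg = 0.000659 kg
Hc = 35.2026 / 0.000659 = 53418.21 kJ/kg


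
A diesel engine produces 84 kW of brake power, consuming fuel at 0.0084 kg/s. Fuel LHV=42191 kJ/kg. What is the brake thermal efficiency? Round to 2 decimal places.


eta_BTE = (BP / (mf * LHV)) * 100
Denominator = 0.0084 * 42191 = 354.4044 kW
eta_BTE = (84 / 354.4044) * 100 = 23.70%


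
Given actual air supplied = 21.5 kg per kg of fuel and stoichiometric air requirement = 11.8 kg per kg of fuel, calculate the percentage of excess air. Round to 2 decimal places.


Excess air = actual - stoichiometric = 21.5 - 11.8 = 9.70 kg/kg fuel
Excess air % = (excess / stoich) * 100 = (9.70 / 11.8) * 100 = 82.20%


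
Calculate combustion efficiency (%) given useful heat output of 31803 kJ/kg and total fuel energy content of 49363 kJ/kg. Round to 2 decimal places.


Efficiency = (Q_useful / Q_fuel) * 100
Efficiency = (31803 / 49363) * 100
Efficiency = 0.6443 * 100 = 64.43%


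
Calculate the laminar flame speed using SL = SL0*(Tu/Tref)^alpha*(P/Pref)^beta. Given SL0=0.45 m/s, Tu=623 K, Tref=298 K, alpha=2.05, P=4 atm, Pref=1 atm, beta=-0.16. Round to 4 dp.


SL = SL0 * (Tu/Tref)^alpha * (P/Pref)^beta
T ratio = 623/298 = 2.09060403
(T ratio)^alpha = 2.09060403^2.05 = 4.534790
(P/Pref)^beta = 4^(-0.16) = 0.801070
SL = 0.45 * 4.534790 * 0.801070 = 1.6347 m/s


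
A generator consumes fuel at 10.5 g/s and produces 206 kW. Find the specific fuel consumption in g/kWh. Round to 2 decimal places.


SFC = (mf / BP) * 3600
Rate = 10.5 / 206 = 0.050971 g/(s*kW)
SFC = 0.050971 * 3600 = 183.50 g/kWh


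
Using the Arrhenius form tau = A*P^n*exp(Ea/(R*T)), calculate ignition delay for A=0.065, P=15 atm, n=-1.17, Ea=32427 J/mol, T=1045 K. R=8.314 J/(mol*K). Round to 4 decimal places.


tau = A * P^n * exp(Ea/(R*T))
P^n = 15^(-1.17) = 0.04207007
Ea/(R*T) = 32427/(8.314*1045) = 3.732334
exp(Ea/(R*T)) = 41.776486
tau = 0.065 * 0.04207007 * 41.776486 = 0.1142 ms


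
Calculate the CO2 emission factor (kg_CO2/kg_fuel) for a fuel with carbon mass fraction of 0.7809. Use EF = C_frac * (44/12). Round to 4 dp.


EF = C_frac * (M_CO2 / M_C)
EF = 0.7809 * (44/12)
EF = 0.7809 * 3.666667 = 2.8633 kg_CO2/kg_fuel


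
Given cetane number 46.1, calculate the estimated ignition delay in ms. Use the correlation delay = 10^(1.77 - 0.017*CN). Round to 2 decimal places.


delay = 10^(1.77 - 0.017*CN)
Exponent = 1.77 - 0.017*46.1 = 0.9863
delay = 10^0.9863 = 9.69 ms


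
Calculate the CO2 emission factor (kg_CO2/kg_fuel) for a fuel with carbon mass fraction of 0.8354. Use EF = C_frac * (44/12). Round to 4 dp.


EF = C_frac * (M_CO2 / M_C)
EF = 0.8354 * (44/12)
EF = 0.8354 * 3.666667 = 3.0631 kg_CO2/kg_fuel


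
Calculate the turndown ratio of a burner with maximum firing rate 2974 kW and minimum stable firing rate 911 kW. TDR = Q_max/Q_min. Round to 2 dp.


TDR = Q_max / Q_min
TDR = 2974 / 911 = 3.26


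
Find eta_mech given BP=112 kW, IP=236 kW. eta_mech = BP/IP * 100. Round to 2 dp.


eta_mech = (BP / IP) * 100
Ratio = 112 / 236 = 0.4746
eta_mech = 0.4746 * 100 = 47.46%


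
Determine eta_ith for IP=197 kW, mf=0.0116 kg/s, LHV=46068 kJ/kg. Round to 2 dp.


eta_ith = (IP / (mf * LHV)) * 100
Denominator = 0.0116 * 46068 = 534.3888 kW
eta_ith = (197 / 534.3888) * 100 = 36.86%


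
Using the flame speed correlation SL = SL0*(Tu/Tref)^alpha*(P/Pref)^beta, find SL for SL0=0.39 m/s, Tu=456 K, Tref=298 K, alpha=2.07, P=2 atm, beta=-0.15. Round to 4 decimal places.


SL = SL0 * (Tu/Tref)^alpha * (P/Pref)^beta
T ratio = 456/298 = 1.53020134
(T ratio)^alpha = 1.53020134^2.07 = 2.412290
(P/Pref)^beta = 2^(-0.15) = 0.901250
SL = 0.39 * 2.412290 * 0.901250 = 0.8479 m/s


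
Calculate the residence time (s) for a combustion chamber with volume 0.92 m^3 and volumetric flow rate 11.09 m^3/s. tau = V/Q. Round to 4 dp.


tau = V / Q_flow
tau = 0.92 / 11.09 = 0.0830 s


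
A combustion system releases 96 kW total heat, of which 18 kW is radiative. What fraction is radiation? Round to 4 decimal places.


f_rad = Q_rad / Q_total
f_rad = 18 / 96 = 0.1875


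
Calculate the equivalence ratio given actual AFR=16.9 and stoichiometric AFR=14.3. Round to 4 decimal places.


phi = AFR_stoich / AFR_actual
phi = 14.3 / 16.9 = 0.8462


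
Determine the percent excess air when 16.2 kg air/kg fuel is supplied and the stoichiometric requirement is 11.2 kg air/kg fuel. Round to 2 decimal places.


Excess air = actual - stoichiometric = 16.2 - 11.2 = 5.00 kg/kg fuel
Excess air % = (excess / stoich) * 100 = (5.00 / 11.2) * 100 = 44.64%


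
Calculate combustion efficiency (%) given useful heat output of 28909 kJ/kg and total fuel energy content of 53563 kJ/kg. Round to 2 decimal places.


Efficiency = (Q_useful / Q_fuel) * 100
Efficiency = (28909 / 53563) * 100
Efficiency = 0.5397 * 100 = 53.97%


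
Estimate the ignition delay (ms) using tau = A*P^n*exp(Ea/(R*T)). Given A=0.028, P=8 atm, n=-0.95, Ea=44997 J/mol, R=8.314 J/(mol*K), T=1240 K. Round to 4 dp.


tau = A * P^n * exp(Ea/(R*T))
P^n = 8^(-0.95) = 0.13869618
Ea/(R*T) = 44997/(8.314*1240) = 4.364674
exp(Ea/(R*T)) = 78.623798
tau = 0.028 * 0.13869618 * 78.623798 = 0.3053 ms


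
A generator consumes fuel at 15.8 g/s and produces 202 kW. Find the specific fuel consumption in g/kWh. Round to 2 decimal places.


SFC = (mf / BP) * 3600
Rate = 15.8 / 202 = 0.078218 g/(s*kW)
SFC = 0.078218 * 3600 = 281.58 g/kWh


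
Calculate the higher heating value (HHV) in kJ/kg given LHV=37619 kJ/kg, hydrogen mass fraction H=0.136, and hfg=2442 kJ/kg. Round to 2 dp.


HHV = LHV + hfg * 9 * H
Water addition = 2442 * 9 * 0.136 = 2989.008 kJ/kg
HHV = 37619 + 2989.008 = 40608.01 kJ/kg


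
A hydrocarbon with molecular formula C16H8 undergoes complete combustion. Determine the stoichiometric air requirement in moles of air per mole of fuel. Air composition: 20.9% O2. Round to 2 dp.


Balanced combustion: C16H8 + 18 O2 -> 16 CO2 + 4 H2O
O2 needed = C + H/4 = 16 + 8/4 = 18.00 moles
Air moles = O2 / 0.209 = 18.00 / 0.209 = 86.12 moles air


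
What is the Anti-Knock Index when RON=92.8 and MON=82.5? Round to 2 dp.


AKI = (RON + MON) / 2
AKI = (92.8 + 82.5) / 2
AKI = 175.3 / 2 = 87.65


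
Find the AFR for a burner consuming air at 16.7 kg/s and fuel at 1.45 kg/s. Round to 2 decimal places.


AFR = m_air / m_fuel
AFR = 16.7 / 1.45 = 11.52


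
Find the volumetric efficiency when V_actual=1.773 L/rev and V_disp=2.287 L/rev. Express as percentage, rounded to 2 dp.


eta_v = (V_actual / V_disp) * 100
Ratio = 1.773 / 2.287 = 0.7753
eta_v = 0.7753 * 100 = 77.53%


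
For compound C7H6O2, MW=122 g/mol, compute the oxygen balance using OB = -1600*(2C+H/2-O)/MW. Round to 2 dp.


OB = -1600 * (2C + H/2 - O) / MW
Inner = 2*7 + 6/2 - 2 = 15.00
OB = -1600 * 15.00 / 122 = -196.72%


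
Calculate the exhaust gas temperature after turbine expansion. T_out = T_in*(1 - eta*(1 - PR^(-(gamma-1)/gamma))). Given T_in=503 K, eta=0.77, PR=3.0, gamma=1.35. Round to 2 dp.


T_out = T_in * (1 - eta * (1 - PR^(-(gamma-1)/gamma)))
Exponent = -(1.35-1)/1.35 = -0.25925926
PR^exp = 3.0^(-0.25925926) = 0.75214556
Factor = 1 - 0.77*(1 - 0.75214556) = 0.80915208
T_out = 503 * 0.80915208 = 407.00 K


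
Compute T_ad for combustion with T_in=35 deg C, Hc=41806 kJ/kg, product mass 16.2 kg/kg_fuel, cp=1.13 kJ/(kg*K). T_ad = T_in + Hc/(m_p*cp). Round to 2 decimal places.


T_ad = T_in + Hc / (m_p * cp)
Denominator = 16.2 * 1.13 = 18.3060
Temperature rise = 41806 / 18.3060 = 2283.73 K
T_ad = 35 + 2283.73 = 2318.73 deg C


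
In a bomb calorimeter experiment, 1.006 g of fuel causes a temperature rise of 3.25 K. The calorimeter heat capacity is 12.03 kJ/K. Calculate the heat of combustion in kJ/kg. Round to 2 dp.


Hc = C_cal * delta_T / m_fuel
Q_released = 12.03 * 3.25 = 39.0975 kJ
m_fuel = 1.006 g = 1.006/1000 kg = 0.001006 kg
Hc = 39.0975 / 0.001006 = 38864.31 kJ/kg


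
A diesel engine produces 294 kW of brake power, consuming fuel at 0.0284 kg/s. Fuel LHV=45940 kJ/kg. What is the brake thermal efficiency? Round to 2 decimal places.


eta_BTE = (BP / (mf * LHV)) * 100
Denominator = 0.0284 * 45940 = 1304.6960 kW
eta_BTE = (294 / 1304.6960) * 100 = 22.53%


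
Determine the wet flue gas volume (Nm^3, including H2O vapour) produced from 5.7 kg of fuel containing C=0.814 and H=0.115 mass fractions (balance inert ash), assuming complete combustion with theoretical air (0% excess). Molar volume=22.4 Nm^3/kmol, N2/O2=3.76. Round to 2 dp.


Per kg fuel: CO2 = (C/12 kmol)*22.4 = (0.814/12)*22.4 = 1.51947 Nm^3
Per kg fuel: H2O = (H/2 kmol)*22.4 = (0.115/2)*22.4 = 1.28800 Nm^3
O2 needed per kg fuel = C/12 + H/4 = 0.814/12 + 0.115/4 = 0.09658333 kmol
Per kg fuel: N2 = O2*3.76*22.4 = 0.09658333*3.76*22.4 = 8.13463 Nm^3
Total per kg = 1.51947 + 1.28800 + 8.13463 = 10.94210 Nm^3
Total = 10.94210 * 5.7 = 62.37 Nm^3


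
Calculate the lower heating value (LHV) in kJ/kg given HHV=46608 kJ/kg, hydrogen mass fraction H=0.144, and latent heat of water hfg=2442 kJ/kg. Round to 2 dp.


LHV = HHV - hfg * 9 * H
Water correction = 2442 * 9 * 0.144 = 3164.832 kJ/kg
LHV = 46608 - 3164.832 = 43443.17 kJ/kg


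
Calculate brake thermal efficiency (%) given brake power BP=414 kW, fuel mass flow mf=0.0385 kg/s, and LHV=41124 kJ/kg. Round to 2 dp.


eta_BTE = (BP / (mf * LHV)) * 100
Denominator = 0.0385 * 41124 = 1583.2740 kW
eta_BTE = (414 / 1583.2740) * 100 = 26.15%


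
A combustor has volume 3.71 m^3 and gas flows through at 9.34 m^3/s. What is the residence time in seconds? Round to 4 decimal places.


tau = V / Q_flow
tau = 3.71 / 9.34 = 0.3972 s


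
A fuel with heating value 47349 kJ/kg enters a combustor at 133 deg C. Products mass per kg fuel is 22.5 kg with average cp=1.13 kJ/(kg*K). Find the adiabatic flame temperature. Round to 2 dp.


T_ad = T_in + Hc / (m_p * cp)
Denominator = 22.5 * 1.13 = 25.4250
Temperature rise = 47349 / 25.4250 = 1862.30 K
T_ad = 133 + 1862.30 = 1995.30 deg C


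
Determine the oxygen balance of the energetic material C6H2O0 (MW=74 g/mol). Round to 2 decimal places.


OB = -1600 * (2C + H/2 - O) / MW
Inner = 2*6 + 2/2 - 0 = 13.00
OB = -1600 * 13.00 / 74 = -281.08%


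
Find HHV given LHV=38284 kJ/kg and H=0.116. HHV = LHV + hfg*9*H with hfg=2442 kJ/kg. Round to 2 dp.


HHV = LHV + hfg * 9 * H
Water addition = 2442 * 9 * 0.116 = 2549.448 kJ/kg
HHV = 38284 + 2549.448 = 40833.45 kJ/kg


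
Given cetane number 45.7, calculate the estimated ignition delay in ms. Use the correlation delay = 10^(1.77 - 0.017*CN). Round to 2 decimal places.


delay = 10^(1.77 - 0.017*CN)
Exponent = 1.77 - 0.017*45.7 = 0.9931
delay = 10^0.9931 = 9.84 ms


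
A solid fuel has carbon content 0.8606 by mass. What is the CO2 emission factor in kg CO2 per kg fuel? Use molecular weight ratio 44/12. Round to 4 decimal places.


EF = C_frac * (M_CO2 / M_C)
EF = 0.8606 * (44/12)
EF = 0.8606 * 3.666667 = 3.1555 kg_CO2/kg_fuel
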